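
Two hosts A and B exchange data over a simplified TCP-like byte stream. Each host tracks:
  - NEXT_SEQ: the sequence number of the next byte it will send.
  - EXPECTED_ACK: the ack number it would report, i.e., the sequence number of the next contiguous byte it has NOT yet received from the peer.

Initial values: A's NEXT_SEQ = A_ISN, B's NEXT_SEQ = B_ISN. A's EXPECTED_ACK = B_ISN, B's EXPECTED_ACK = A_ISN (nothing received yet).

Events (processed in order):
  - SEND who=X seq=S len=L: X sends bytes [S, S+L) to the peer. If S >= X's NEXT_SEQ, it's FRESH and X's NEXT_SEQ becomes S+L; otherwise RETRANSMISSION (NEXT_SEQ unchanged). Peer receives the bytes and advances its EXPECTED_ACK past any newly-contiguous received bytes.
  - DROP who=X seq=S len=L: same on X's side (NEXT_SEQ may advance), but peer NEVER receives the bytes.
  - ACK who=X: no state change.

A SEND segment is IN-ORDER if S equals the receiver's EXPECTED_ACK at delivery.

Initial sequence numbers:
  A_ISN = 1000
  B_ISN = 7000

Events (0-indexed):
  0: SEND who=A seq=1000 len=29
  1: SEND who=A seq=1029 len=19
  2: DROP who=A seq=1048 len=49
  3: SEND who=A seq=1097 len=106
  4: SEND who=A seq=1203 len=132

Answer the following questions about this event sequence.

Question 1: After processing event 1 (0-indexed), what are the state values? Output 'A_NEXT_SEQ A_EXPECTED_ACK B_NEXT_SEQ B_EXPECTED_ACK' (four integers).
After event 0: A_seq=1029 A_ack=7000 B_seq=7000 B_ack=1029
After event 1: A_seq=1048 A_ack=7000 B_seq=7000 B_ack=1048

1048 7000 7000 1048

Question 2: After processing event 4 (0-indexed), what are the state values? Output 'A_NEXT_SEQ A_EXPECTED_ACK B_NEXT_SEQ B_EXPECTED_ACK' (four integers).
After event 0: A_seq=1029 A_ack=7000 B_seq=7000 B_ack=1029
After event 1: A_seq=1048 A_ack=7000 B_seq=7000 B_ack=1048
After event 2: A_seq=1097 A_ack=7000 B_seq=7000 B_ack=1048
After event 3: A_seq=1203 A_ack=7000 B_seq=7000 B_ack=1048
After event 4: A_seq=1335 A_ack=7000 B_seq=7000 B_ack=1048

1335 7000 7000 1048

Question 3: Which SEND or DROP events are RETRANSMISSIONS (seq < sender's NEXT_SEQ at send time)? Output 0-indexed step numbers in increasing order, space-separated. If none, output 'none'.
Step 0: SEND seq=1000 -> fresh
Step 1: SEND seq=1029 -> fresh
Step 2: DROP seq=1048 -> fresh
Step 3: SEND seq=1097 -> fresh
Step 4: SEND seq=1203 -> fresh

Answer: none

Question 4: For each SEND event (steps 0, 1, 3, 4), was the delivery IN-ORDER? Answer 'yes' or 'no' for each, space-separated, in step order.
Answer: yes yes no no

Derivation:
Step 0: SEND seq=1000 -> in-order
Step 1: SEND seq=1029 -> in-order
Step 3: SEND seq=1097 -> out-of-order
Step 4: SEND seq=1203 -> out-of-order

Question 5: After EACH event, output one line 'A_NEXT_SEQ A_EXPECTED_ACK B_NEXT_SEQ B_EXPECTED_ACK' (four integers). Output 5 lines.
1029 7000 7000 1029
1048 7000 7000 1048
1097 7000 7000 1048
1203 7000 7000 1048
1335 7000 7000 1048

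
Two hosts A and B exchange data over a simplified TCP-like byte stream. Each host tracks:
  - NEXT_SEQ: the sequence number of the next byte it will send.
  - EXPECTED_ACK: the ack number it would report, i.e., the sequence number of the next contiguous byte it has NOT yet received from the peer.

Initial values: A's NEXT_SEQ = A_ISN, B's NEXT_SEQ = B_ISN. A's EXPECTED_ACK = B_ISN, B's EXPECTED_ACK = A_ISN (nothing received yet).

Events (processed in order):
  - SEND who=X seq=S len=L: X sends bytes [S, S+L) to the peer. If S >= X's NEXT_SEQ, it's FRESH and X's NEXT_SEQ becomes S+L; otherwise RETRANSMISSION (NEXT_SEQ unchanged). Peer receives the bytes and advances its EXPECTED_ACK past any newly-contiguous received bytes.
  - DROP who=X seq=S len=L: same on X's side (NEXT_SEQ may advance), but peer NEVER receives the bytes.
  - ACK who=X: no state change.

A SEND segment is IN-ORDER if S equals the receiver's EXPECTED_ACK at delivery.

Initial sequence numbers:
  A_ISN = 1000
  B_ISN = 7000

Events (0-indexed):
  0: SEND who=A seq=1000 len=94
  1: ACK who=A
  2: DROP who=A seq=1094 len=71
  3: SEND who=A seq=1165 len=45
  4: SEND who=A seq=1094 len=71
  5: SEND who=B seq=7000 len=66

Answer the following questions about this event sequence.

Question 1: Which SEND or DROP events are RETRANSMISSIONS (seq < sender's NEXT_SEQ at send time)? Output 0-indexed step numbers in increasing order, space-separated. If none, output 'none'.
Answer: 4

Derivation:
Step 0: SEND seq=1000 -> fresh
Step 2: DROP seq=1094 -> fresh
Step 3: SEND seq=1165 -> fresh
Step 4: SEND seq=1094 -> retransmit
Step 5: SEND seq=7000 -> fresh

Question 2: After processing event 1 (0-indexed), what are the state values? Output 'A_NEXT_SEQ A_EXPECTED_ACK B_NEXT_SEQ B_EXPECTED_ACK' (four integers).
After event 0: A_seq=1094 A_ack=7000 B_seq=7000 B_ack=1094
After event 1: A_seq=1094 A_ack=7000 B_seq=7000 B_ack=1094

1094 7000 7000 1094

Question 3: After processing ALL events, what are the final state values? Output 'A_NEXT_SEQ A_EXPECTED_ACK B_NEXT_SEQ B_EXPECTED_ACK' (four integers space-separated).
Answer: 1210 7066 7066 1210

Derivation:
After event 0: A_seq=1094 A_ack=7000 B_seq=7000 B_ack=1094
After event 1: A_seq=1094 A_ack=7000 B_seq=7000 B_ack=1094
After event 2: A_seq=1165 A_ack=7000 B_seq=7000 B_ack=1094
After event 3: A_seq=1210 A_ack=7000 B_seq=7000 B_ack=1094
After event 4: A_seq=1210 A_ack=7000 B_seq=7000 B_ack=1210
After event 5: A_seq=1210 A_ack=7066 B_seq=7066 B_ack=1210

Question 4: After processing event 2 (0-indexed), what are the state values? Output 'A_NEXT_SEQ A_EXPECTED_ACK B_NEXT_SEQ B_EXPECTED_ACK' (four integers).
After event 0: A_seq=1094 A_ack=7000 B_seq=7000 B_ack=1094
After event 1: A_seq=1094 A_ack=7000 B_seq=7000 B_ack=1094
After event 2: A_seq=1165 A_ack=7000 B_seq=7000 B_ack=1094

1165 7000 7000 1094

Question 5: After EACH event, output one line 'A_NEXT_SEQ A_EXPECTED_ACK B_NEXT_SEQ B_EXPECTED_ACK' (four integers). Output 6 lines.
1094 7000 7000 1094
1094 7000 7000 1094
1165 7000 7000 1094
1210 7000 7000 1094
1210 7000 7000 1210
1210 7066 7066 1210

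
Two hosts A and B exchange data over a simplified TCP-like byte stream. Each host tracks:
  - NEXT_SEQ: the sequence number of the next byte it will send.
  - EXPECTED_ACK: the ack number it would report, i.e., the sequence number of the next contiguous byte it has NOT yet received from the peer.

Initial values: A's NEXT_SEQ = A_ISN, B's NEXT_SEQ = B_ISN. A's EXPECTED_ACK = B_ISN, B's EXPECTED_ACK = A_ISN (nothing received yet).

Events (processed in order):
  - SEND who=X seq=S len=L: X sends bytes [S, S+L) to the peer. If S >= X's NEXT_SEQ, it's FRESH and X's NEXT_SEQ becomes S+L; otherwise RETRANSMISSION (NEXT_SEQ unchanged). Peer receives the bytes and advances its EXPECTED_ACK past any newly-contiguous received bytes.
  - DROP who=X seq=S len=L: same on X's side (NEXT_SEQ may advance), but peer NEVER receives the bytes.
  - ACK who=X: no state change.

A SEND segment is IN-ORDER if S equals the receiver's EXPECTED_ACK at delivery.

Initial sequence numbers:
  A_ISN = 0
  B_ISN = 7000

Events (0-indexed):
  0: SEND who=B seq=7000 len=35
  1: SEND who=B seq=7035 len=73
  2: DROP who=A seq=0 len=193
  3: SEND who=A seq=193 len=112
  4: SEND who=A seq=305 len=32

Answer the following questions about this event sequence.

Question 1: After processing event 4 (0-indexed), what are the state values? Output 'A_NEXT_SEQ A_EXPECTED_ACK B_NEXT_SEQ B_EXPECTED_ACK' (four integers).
After event 0: A_seq=0 A_ack=7035 B_seq=7035 B_ack=0
After event 1: A_seq=0 A_ack=7108 B_seq=7108 B_ack=0
After event 2: A_seq=193 A_ack=7108 B_seq=7108 B_ack=0
After event 3: A_seq=305 A_ack=7108 B_seq=7108 B_ack=0
After event 4: A_seq=337 A_ack=7108 B_seq=7108 B_ack=0

337 7108 7108 0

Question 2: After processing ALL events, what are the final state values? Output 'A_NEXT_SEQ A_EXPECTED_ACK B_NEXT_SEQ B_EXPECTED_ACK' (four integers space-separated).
After event 0: A_seq=0 A_ack=7035 B_seq=7035 B_ack=0
After event 1: A_seq=0 A_ack=7108 B_seq=7108 B_ack=0
After event 2: A_seq=193 A_ack=7108 B_seq=7108 B_ack=0
After event 3: A_seq=305 A_ack=7108 B_seq=7108 B_ack=0
After event 4: A_seq=337 A_ack=7108 B_seq=7108 B_ack=0

Answer: 337 7108 7108 0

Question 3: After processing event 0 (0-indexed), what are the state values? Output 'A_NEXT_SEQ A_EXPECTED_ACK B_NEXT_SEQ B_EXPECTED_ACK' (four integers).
After event 0: A_seq=0 A_ack=7035 B_seq=7035 B_ack=0

0 7035 7035 0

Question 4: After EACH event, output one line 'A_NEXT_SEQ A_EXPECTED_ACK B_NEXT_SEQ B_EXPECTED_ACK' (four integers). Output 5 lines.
0 7035 7035 0
0 7108 7108 0
193 7108 7108 0
305 7108 7108 0
337 7108 7108 0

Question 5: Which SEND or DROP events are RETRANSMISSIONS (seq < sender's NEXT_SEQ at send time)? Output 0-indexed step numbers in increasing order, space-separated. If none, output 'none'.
Step 0: SEND seq=7000 -> fresh
Step 1: SEND seq=7035 -> fresh
Step 2: DROP seq=0 -> fresh
Step 3: SEND seq=193 -> fresh
Step 4: SEND seq=305 -> fresh

Answer: none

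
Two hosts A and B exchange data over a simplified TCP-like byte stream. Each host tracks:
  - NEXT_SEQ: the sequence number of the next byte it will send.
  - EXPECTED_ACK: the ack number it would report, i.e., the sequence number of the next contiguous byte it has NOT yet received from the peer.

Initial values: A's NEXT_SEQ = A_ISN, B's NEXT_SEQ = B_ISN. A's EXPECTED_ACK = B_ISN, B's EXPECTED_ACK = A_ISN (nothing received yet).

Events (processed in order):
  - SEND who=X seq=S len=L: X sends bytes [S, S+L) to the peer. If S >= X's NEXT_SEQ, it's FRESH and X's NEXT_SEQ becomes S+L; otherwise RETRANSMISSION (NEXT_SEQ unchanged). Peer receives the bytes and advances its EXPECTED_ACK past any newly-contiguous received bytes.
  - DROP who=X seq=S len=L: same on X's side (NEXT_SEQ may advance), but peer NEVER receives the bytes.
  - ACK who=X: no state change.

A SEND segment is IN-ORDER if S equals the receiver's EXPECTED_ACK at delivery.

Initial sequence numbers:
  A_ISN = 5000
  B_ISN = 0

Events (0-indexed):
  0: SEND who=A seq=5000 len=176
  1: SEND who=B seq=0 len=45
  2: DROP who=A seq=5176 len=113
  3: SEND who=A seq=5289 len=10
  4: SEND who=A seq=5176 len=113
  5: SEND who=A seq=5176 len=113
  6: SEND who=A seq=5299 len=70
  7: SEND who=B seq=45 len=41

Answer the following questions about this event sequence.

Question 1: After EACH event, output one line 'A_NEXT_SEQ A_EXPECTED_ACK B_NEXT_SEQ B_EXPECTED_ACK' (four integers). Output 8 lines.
5176 0 0 5176
5176 45 45 5176
5289 45 45 5176
5299 45 45 5176
5299 45 45 5299
5299 45 45 5299
5369 45 45 5369
5369 86 86 5369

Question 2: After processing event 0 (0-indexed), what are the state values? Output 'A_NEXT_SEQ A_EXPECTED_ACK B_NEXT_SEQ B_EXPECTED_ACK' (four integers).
After event 0: A_seq=5176 A_ack=0 B_seq=0 B_ack=5176

5176 0 0 5176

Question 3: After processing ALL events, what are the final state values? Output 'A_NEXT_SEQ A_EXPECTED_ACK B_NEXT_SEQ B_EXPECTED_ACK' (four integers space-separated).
After event 0: A_seq=5176 A_ack=0 B_seq=0 B_ack=5176
After event 1: A_seq=5176 A_ack=45 B_seq=45 B_ack=5176
After event 2: A_seq=5289 A_ack=45 B_seq=45 B_ack=5176
After event 3: A_seq=5299 A_ack=45 B_seq=45 B_ack=5176
After event 4: A_seq=5299 A_ack=45 B_seq=45 B_ack=5299
After event 5: A_seq=5299 A_ack=45 B_seq=45 B_ack=5299
After event 6: A_seq=5369 A_ack=45 B_seq=45 B_ack=5369
After event 7: A_seq=5369 A_ack=86 B_seq=86 B_ack=5369

Answer: 5369 86 86 5369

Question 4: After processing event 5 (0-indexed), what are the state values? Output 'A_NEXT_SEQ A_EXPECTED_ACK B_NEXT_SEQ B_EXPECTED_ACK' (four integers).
After event 0: A_seq=5176 A_ack=0 B_seq=0 B_ack=5176
After event 1: A_seq=5176 A_ack=45 B_seq=45 B_ack=5176
After event 2: A_seq=5289 A_ack=45 B_seq=45 B_ack=5176
After event 3: A_seq=5299 A_ack=45 B_seq=45 B_ack=5176
After event 4: A_seq=5299 A_ack=45 B_seq=45 B_ack=5299
After event 5: A_seq=5299 A_ack=45 B_seq=45 B_ack=5299

5299 45 45 5299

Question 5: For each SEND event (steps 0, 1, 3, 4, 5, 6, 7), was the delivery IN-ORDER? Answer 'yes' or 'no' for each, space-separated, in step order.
Answer: yes yes no yes no yes yes

Derivation:
Step 0: SEND seq=5000 -> in-order
Step 1: SEND seq=0 -> in-order
Step 3: SEND seq=5289 -> out-of-order
Step 4: SEND seq=5176 -> in-order
Step 5: SEND seq=5176 -> out-of-order
Step 6: SEND seq=5299 -> in-order
Step 7: SEND seq=45 -> in-order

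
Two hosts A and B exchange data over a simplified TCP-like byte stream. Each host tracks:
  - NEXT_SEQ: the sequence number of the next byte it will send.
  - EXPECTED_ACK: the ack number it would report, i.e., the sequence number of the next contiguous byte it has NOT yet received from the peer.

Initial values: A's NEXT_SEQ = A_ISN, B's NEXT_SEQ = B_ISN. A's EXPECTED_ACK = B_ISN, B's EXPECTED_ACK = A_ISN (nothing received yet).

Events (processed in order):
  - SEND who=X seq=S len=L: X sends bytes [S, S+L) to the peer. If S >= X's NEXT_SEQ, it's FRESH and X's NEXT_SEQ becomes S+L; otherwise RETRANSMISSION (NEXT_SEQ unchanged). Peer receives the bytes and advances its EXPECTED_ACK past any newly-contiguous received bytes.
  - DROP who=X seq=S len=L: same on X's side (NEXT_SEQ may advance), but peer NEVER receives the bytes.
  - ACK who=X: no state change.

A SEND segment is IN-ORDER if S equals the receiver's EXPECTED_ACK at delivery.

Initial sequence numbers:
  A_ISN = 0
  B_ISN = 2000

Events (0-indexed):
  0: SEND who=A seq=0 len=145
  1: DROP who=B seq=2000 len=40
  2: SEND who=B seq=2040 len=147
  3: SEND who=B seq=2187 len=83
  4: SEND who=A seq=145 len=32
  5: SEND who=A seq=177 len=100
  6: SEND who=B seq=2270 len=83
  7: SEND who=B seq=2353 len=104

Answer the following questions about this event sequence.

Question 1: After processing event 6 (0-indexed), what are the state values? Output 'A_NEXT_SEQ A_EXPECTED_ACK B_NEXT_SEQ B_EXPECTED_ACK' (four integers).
After event 0: A_seq=145 A_ack=2000 B_seq=2000 B_ack=145
After event 1: A_seq=145 A_ack=2000 B_seq=2040 B_ack=145
After event 2: A_seq=145 A_ack=2000 B_seq=2187 B_ack=145
After event 3: A_seq=145 A_ack=2000 B_seq=2270 B_ack=145
After event 4: A_seq=177 A_ack=2000 B_seq=2270 B_ack=177
After event 5: A_seq=277 A_ack=2000 B_seq=2270 B_ack=277
After event 6: A_seq=277 A_ack=2000 B_seq=2353 B_ack=277

277 2000 2353 277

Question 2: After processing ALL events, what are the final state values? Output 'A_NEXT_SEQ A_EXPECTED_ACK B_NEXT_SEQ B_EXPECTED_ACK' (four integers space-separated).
Answer: 277 2000 2457 277

Derivation:
After event 0: A_seq=145 A_ack=2000 B_seq=2000 B_ack=145
After event 1: A_seq=145 A_ack=2000 B_seq=2040 B_ack=145
After event 2: A_seq=145 A_ack=2000 B_seq=2187 B_ack=145
After event 3: A_seq=145 A_ack=2000 B_seq=2270 B_ack=145
After event 4: A_seq=177 A_ack=2000 B_seq=2270 B_ack=177
After event 5: A_seq=277 A_ack=2000 B_seq=2270 B_ack=277
After event 6: A_seq=277 A_ack=2000 B_seq=2353 B_ack=277
After event 7: A_seq=277 A_ack=2000 B_seq=2457 B_ack=277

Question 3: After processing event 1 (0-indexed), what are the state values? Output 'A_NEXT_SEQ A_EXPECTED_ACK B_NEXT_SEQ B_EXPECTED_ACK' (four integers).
After event 0: A_seq=145 A_ack=2000 B_seq=2000 B_ack=145
After event 1: A_seq=145 A_ack=2000 B_seq=2040 B_ack=145

145 2000 2040 145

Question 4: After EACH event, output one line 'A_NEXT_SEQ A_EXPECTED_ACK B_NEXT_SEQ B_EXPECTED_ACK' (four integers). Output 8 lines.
145 2000 2000 145
145 2000 2040 145
145 2000 2187 145
145 2000 2270 145
177 2000 2270 177
277 2000 2270 277
277 2000 2353 277
277 2000 2457 277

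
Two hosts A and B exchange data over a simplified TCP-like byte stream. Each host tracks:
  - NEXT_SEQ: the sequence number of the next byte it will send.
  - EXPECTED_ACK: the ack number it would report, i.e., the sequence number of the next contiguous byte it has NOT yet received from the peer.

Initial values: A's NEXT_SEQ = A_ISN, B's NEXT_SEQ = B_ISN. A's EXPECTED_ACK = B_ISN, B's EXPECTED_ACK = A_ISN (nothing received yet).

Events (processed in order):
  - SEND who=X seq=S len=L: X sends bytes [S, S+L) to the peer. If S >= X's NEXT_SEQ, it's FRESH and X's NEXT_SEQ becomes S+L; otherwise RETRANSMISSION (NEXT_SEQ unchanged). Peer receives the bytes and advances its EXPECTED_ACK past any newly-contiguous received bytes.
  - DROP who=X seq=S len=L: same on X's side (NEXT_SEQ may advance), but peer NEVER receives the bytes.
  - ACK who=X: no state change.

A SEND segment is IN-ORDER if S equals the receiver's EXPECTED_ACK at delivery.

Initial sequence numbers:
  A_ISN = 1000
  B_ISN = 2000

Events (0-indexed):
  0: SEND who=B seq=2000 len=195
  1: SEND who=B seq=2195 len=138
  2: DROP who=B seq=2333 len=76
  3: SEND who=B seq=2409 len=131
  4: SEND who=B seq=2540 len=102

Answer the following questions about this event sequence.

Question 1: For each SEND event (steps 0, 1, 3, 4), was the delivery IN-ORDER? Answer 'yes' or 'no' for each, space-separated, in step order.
Step 0: SEND seq=2000 -> in-order
Step 1: SEND seq=2195 -> in-order
Step 3: SEND seq=2409 -> out-of-order
Step 4: SEND seq=2540 -> out-of-order

Answer: yes yes no no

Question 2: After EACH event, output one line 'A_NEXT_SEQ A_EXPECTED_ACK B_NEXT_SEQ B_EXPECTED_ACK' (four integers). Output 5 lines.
1000 2195 2195 1000
1000 2333 2333 1000
1000 2333 2409 1000
1000 2333 2540 1000
1000 2333 2642 1000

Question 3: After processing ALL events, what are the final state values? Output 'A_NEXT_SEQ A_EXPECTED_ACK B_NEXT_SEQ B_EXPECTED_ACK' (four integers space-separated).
Answer: 1000 2333 2642 1000

Derivation:
After event 0: A_seq=1000 A_ack=2195 B_seq=2195 B_ack=1000
After event 1: A_seq=1000 A_ack=2333 B_seq=2333 B_ack=1000
After event 2: A_seq=1000 A_ack=2333 B_seq=2409 B_ack=1000
After event 3: A_seq=1000 A_ack=2333 B_seq=2540 B_ack=1000
After event 4: A_seq=1000 A_ack=2333 B_seq=2642 B_ack=1000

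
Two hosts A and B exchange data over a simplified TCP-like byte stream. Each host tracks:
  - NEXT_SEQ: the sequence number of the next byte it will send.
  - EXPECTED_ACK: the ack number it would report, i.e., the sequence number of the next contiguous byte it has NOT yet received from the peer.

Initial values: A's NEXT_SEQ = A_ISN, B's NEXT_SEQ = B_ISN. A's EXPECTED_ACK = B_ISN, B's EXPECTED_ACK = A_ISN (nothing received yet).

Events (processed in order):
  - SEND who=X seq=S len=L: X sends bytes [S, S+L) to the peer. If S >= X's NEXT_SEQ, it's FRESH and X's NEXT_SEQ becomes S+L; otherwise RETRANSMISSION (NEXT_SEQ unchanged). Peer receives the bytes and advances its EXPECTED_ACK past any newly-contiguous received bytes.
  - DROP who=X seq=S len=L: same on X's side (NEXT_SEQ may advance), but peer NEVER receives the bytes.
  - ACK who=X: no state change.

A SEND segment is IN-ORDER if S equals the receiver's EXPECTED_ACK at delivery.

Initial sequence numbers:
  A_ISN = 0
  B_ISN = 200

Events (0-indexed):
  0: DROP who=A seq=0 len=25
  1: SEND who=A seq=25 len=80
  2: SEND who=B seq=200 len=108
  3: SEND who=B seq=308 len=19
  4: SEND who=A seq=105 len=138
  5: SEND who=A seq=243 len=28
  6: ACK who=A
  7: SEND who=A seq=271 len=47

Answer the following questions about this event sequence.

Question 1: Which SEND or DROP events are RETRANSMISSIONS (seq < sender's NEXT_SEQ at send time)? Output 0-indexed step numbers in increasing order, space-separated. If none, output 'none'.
Step 0: DROP seq=0 -> fresh
Step 1: SEND seq=25 -> fresh
Step 2: SEND seq=200 -> fresh
Step 3: SEND seq=308 -> fresh
Step 4: SEND seq=105 -> fresh
Step 5: SEND seq=243 -> fresh
Step 7: SEND seq=271 -> fresh

Answer: none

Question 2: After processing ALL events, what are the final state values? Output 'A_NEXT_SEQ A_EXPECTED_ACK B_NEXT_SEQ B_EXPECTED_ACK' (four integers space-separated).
After event 0: A_seq=25 A_ack=200 B_seq=200 B_ack=0
After event 1: A_seq=105 A_ack=200 B_seq=200 B_ack=0
After event 2: A_seq=105 A_ack=308 B_seq=308 B_ack=0
After event 3: A_seq=105 A_ack=327 B_seq=327 B_ack=0
After event 4: A_seq=243 A_ack=327 B_seq=327 B_ack=0
After event 5: A_seq=271 A_ack=327 B_seq=327 B_ack=0
After event 6: A_seq=271 A_ack=327 B_seq=327 B_ack=0
After event 7: A_seq=318 A_ack=327 B_seq=327 B_ack=0

Answer: 318 327 327 0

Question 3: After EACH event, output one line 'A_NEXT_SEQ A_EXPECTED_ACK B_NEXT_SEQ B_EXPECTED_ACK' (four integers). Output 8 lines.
25 200 200 0
105 200 200 0
105 308 308 0
105 327 327 0
243 327 327 0
271 327 327 0
271 327 327 0
318 327 327 0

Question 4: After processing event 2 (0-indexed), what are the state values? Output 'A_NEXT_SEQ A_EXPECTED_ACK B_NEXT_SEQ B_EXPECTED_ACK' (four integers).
After event 0: A_seq=25 A_ack=200 B_seq=200 B_ack=0
After event 1: A_seq=105 A_ack=200 B_seq=200 B_ack=0
After event 2: A_seq=105 A_ack=308 B_seq=308 B_ack=0

105 308 308 0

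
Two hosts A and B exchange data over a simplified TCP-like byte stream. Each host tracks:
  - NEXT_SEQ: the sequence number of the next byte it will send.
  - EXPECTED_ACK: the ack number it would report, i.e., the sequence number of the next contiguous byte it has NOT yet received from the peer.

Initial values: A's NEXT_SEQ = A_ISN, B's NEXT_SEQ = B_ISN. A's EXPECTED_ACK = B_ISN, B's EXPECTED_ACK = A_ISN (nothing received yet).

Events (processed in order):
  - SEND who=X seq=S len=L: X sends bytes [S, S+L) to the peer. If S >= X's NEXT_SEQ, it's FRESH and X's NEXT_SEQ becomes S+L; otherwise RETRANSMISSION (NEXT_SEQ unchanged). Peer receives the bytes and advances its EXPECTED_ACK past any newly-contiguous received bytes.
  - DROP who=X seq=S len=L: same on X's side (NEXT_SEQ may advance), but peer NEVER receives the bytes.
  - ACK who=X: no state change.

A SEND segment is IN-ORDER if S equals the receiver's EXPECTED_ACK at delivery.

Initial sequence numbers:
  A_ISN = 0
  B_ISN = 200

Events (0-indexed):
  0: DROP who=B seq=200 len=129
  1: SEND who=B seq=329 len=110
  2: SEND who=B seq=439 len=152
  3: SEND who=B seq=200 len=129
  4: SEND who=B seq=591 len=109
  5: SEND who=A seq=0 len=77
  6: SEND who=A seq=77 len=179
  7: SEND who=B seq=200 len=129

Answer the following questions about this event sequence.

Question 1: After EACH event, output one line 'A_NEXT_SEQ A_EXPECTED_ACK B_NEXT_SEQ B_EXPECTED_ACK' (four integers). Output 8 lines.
0 200 329 0
0 200 439 0
0 200 591 0
0 591 591 0
0 700 700 0
77 700 700 77
256 700 700 256
256 700 700 256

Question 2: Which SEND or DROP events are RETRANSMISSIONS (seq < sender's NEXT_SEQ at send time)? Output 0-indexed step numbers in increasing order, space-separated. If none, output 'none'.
Answer: 3 7

Derivation:
Step 0: DROP seq=200 -> fresh
Step 1: SEND seq=329 -> fresh
Step 2: SEND seq=439 -> fresh
Step 3: SEND seq=200 -> retransmit
Step 4: SEND seq=591 -> fresh
Step 5: SEND seq=0 -> fresh
Step 6: SEND seq=77 -> fresh
Step 7: SEND seq=200 -> retransmit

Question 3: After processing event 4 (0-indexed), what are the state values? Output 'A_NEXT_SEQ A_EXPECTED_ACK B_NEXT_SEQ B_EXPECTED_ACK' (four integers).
After event 0: A_seq=0 A_ack=200 B_seq=329 B_ack=0
After event 1: A_seq=0 A_ack=200 B_seq=439 B_ack=0
After event 2: A_seq=0 A_ack=200 B_seq=591 B_ack=0
After event 3: A_seq=0 A_ack=591 B_seq=591 B_ack=0
After event 4: A_seq=0 A_ack=700 B_seq=700 B_ack=0

0 700 700 0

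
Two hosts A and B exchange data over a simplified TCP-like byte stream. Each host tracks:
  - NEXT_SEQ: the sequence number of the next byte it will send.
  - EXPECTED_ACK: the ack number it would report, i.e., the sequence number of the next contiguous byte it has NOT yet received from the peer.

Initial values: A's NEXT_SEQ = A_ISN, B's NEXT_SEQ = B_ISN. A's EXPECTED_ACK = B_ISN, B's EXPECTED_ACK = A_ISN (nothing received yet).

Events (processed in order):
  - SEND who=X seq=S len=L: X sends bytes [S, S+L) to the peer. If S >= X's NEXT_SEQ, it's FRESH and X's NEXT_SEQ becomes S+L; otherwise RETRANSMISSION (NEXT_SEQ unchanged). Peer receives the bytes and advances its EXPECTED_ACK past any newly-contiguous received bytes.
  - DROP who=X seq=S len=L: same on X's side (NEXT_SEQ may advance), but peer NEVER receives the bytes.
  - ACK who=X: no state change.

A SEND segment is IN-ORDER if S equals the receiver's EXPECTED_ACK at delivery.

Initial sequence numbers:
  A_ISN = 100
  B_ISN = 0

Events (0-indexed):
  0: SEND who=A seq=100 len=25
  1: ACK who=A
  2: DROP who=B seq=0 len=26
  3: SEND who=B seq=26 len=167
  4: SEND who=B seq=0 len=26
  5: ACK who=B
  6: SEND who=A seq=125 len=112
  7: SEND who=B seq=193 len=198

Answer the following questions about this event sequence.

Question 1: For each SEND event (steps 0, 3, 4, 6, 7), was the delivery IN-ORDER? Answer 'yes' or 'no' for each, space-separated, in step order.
Step 0: SEND seq=100 -> in-order
Step 3: SEND seq=26 -> out-of-order
Step 4: SEND seq=0 -> in-order
Step 6: SEND seq=125 -> in-order
Step 7: SEND seq=193 -> in-order

Answer: yes no yes yes yes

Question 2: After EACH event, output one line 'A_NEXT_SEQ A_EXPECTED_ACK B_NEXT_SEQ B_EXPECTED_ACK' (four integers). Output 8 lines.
125 0 0 125
125 0 0 125
125 0 26 125
125 0 193 125
125 193 193 125
125 193 193 125
237 193 193 237
237 391 391 237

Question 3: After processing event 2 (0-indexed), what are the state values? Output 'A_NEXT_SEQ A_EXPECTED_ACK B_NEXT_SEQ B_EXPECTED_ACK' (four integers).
After event 0: A_seq=125 A_ack=0 B_seq=0 B_ack=125
After event 1: A_seq=125 A_ack=0 B_seq=0 B_ack=125
After event 2: A_seq=125 A_ack=0 B_seq=26 B_ack=125

125 0 26 125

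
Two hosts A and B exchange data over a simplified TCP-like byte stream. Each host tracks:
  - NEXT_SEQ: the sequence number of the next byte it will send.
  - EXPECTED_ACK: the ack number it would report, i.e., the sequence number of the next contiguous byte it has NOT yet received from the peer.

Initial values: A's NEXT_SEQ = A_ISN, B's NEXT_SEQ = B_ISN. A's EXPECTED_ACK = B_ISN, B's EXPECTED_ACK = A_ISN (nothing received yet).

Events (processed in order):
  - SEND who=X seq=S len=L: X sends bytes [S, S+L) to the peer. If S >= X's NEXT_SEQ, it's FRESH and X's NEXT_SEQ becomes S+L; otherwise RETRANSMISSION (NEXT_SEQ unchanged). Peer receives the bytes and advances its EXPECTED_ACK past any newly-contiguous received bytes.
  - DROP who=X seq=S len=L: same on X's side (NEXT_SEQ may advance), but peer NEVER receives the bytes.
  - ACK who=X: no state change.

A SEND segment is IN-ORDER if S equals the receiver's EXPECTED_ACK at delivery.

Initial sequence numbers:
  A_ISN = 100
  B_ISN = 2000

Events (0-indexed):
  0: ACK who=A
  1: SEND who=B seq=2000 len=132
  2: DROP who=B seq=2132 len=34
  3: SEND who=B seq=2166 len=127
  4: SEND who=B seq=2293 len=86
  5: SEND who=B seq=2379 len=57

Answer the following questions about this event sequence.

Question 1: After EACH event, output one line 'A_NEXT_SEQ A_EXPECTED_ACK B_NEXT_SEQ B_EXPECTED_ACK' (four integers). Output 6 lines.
100 2000 2000 100
100 2132 2132 100
100 2132 2166 100
100 2132 2293 100
100 2132 2379 100
100 2132 2436 100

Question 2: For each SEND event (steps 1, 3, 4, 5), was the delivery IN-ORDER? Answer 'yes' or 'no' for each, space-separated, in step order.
Step 1: SEND seq=2000 -> in-order
Step 3: SEND seq=2166 -> out-of-order
Step 4: SEND seq=2293 -> out-of-order
Step 5: SEND seq=2379 -> out-of-order

Answer: yes no no no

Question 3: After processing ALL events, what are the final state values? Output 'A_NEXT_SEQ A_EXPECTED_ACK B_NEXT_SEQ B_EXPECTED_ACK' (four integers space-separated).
After event 0: A_seq=100 A_ack=2000 B_seq=2000 B_ack=100
After event 1: A_seq=100 A_ack=2132 B_seq=2132 B_ack=100
After event 2: A_seq=100 A_ack=2132 B_seq=2166 B_ack=100
After event 3: A_seq=100 A_ack=2132 B_seq=2293 B_ack=100
After event 4: A_seq=100 A_ack=2132 B_seq=2379 B_ack=100
After event 5: A_seq=100 A_ack=2132 B_seq=2436 B_ack=100

Answer: 100 2132 2436 100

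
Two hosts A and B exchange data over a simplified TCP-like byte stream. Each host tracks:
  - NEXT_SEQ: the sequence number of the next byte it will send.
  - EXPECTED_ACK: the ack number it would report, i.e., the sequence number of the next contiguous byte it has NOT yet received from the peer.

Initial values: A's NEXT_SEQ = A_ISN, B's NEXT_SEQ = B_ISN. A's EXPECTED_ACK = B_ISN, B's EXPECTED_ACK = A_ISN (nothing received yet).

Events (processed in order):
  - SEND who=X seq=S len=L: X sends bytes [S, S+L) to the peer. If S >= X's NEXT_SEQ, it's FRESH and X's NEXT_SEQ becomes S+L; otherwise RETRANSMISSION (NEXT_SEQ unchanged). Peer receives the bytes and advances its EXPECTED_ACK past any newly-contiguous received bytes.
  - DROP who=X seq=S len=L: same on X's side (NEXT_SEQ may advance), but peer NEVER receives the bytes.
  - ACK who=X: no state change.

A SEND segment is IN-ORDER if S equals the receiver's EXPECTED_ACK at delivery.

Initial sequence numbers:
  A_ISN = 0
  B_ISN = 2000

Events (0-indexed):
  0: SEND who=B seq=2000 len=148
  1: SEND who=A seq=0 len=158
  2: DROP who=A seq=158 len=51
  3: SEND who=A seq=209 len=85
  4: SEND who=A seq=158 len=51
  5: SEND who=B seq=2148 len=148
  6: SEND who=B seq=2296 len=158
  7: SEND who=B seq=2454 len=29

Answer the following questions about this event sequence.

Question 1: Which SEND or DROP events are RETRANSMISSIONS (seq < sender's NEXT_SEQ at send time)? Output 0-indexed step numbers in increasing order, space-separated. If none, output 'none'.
Answer: 4

Derivation:
Step 0: SEND seq=2000 -> fresh
Step 1: SEND seq=0 -> fresh
Step 2: DROP seq=158 -> fresh
Step 3: SEND seq=209 -> fresh
Step 4: SEND seq=158 -> retransmit
Step 5: SEND seq=2148 -> fresh
Step 6: SEND seq=2296 -> fresh
Step 7: SEND seq=2454 -> fresh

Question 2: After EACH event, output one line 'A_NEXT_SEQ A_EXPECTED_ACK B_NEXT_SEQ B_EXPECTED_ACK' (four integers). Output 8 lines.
0 2148 2148 0
158 2148 2148 158
209 2148 2148 158
294 2148 2148 158
294 2148 2148 294
294 2296 2296 294
294 2454 2454 294
294 2483 2483 294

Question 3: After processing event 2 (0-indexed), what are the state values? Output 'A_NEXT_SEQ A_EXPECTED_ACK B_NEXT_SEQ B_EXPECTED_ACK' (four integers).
After event 0: A_seq=0 A_ack=2148 B_seq=2148 B_ack=0
After event 1: A_seq=158 A_ack=2148 B_seq=2148 B_ack=158
After event 2: A_seq=209 A_ack=2148 B_seq=2148 B_ack=158

209 2148 2148 158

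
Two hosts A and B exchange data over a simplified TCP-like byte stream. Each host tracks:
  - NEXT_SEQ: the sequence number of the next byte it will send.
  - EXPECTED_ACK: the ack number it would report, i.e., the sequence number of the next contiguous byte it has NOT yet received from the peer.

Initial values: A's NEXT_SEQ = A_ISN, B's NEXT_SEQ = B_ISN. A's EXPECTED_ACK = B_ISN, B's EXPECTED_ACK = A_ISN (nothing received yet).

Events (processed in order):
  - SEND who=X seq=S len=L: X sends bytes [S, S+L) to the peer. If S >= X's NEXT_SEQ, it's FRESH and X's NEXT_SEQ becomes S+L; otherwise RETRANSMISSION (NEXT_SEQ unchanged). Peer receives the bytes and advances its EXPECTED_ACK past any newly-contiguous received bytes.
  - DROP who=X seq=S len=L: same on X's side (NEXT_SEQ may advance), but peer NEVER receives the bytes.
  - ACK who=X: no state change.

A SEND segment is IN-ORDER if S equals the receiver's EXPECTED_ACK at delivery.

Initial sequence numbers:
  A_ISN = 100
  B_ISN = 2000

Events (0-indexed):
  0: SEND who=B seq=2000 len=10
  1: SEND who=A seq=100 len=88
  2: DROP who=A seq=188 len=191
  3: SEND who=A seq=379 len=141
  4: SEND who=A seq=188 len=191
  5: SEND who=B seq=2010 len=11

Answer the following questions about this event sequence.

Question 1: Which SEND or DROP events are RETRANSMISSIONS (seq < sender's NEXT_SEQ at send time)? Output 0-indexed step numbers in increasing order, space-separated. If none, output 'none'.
Step 0: SEND seq=2000 -> fresh
Step 1: SEND seq=100 -> fresh
Step 2: DROP seq=188 -> fresh
Step 3: SEND seq=379 -> fresh
Step 4: SEND seq=188 -> retransmit
Step 5: SEND seq=2010 -> fresh

Answer: 4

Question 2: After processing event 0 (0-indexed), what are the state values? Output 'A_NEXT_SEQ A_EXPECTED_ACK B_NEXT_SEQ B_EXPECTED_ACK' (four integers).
After event 0: A_seq=100 A_ack=2010 B_seq=2010 B_ack=100

100 2010 2010 100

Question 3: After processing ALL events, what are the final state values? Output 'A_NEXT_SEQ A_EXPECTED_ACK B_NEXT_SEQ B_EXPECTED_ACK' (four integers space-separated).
Answer: 520 2021 2021 520

Derivation:
After event 0: A_seq=100 A_ack=2010 B_seq=2010 B_ack=100
After event 1: A_seq=188 A_ack=2010 B_seq=2010 B_ack=188
After event 2: A_seq=379 A_ack=2010 B_seq=2010 B_ack=188
After event 3: A_seq=520 A_ack=2010 B_seq=2010 B_ack=188
After event 4: A_seq=520 A_ack=2010 B_seq=2010 B_ack=520
After event 5: A_seq=520 A_ack=2021 B_seq=2021 B_ack=520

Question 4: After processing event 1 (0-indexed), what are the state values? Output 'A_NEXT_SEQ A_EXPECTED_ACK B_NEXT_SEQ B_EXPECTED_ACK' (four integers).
After event 0: A_seq=100 A_ack=2010 B_seq=2010 B_ack=100
After event 1: A_seq=188 A_ack=2010 B_seq=2010 B_ack=188

188 2010 2010 188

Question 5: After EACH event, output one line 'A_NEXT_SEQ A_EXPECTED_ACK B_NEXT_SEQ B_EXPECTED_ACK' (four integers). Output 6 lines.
100 2010 2010 100
188 2010 2010 188
379 2010 2010 188
520 2010 2010 188
520 2010 2010 520
520 2021 2021 520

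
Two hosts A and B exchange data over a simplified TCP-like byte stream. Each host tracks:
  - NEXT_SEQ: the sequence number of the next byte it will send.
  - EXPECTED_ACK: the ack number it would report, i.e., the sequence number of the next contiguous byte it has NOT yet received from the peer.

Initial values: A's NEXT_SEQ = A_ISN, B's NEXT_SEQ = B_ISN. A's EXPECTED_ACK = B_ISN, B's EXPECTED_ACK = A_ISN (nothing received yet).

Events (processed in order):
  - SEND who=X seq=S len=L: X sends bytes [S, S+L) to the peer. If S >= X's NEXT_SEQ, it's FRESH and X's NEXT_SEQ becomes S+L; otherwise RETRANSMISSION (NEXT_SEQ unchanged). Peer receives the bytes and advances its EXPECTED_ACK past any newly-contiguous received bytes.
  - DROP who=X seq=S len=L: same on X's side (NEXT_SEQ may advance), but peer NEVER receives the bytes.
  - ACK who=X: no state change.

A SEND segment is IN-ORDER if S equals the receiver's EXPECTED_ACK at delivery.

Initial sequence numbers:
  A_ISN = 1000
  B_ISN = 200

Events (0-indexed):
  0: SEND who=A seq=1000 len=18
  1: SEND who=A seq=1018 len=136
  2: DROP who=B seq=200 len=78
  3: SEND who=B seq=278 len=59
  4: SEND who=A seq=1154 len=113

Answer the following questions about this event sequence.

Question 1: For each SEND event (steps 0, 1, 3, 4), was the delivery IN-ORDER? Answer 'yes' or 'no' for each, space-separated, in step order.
Answer: yes yes no yes

Derivation:
Step 0: SEND seq=1000 -> in-order
Step 1: SEND seq=1018 -> in-order
Step 3: SEND seq=278 -> out-of-order
Step 4: SEND seq=1154 -> in-order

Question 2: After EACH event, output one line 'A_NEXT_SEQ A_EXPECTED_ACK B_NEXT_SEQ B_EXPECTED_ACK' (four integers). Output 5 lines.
1018 200 200 1018
1154 200 200 1154
1154 200 278 1154
1154 200 337 1154
1267 200 337 1267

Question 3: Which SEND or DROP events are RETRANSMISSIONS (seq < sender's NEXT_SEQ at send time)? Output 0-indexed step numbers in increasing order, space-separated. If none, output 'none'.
Answer: none

Derivation:
Step 0: SEND seq=1000 -> fresh
Step 1: SEND seq=1018 -> fresh
Step 2: DROP seq=200 -> fresh
Step 3: SEND seq=278 -> fresh
Step 4: SEND seq=1154 -> fresh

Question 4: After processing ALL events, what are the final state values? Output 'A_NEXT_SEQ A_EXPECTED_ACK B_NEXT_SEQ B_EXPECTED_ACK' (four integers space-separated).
After event 0: A_seq=1018 A_ack=200 B_seq=200 B_ack=1018
After event 1: A_seq=1154 A_ack=200 B_seq=200 B_ack=1154
After event 2: A_seq=1154 A_ack=200 B_seq=278 B_ack=1154
After event 3: A_seq=1154 A_ack=200 B_seq=337 B_ack=1154
After event 4: A_seq=1267 A_ack=200 B_seq=337 B_ack=1267

Answer: 1267 200 337 1267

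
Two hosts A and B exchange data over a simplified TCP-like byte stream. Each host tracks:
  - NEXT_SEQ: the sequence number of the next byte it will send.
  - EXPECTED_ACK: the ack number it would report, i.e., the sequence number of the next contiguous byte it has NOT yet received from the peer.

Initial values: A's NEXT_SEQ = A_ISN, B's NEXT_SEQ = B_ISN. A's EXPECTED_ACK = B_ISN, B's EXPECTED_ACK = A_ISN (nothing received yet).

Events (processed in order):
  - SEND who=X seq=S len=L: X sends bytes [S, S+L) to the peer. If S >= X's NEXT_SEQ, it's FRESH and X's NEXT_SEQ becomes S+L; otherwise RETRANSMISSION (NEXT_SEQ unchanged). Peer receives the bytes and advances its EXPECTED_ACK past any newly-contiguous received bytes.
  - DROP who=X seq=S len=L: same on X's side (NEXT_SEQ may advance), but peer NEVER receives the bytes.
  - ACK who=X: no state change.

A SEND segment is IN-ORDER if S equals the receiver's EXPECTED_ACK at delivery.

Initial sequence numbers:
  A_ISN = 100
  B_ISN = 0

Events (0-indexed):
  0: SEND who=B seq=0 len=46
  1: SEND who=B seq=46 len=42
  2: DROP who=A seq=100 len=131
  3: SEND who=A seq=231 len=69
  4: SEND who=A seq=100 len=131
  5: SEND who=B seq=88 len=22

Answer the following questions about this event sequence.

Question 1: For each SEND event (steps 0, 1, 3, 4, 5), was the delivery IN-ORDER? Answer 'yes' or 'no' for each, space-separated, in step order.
Answer: yes yes no yes yes

Derivation:
Step 0: SEND seq=0 -> in-order
Step 1: SEND seq=46 -> in-order
Step 3: SEND seq=231 -> out-of-order
Step 4: SEND seq=100 -> in-order
Step 5: SEND seq=88 -> in-order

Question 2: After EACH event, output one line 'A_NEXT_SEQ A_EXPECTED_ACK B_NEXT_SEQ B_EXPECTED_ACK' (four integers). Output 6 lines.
100 46 46 100
100 88 88 100
231 88 88 100
300 88 88 100
300 88 88 300
300 110 110 300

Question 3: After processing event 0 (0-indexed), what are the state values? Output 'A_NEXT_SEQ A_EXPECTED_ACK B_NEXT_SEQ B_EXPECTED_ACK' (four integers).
After event 0: A_seq=100 A_ack=46 B_seq=46 B_ack=100

100 46 46 100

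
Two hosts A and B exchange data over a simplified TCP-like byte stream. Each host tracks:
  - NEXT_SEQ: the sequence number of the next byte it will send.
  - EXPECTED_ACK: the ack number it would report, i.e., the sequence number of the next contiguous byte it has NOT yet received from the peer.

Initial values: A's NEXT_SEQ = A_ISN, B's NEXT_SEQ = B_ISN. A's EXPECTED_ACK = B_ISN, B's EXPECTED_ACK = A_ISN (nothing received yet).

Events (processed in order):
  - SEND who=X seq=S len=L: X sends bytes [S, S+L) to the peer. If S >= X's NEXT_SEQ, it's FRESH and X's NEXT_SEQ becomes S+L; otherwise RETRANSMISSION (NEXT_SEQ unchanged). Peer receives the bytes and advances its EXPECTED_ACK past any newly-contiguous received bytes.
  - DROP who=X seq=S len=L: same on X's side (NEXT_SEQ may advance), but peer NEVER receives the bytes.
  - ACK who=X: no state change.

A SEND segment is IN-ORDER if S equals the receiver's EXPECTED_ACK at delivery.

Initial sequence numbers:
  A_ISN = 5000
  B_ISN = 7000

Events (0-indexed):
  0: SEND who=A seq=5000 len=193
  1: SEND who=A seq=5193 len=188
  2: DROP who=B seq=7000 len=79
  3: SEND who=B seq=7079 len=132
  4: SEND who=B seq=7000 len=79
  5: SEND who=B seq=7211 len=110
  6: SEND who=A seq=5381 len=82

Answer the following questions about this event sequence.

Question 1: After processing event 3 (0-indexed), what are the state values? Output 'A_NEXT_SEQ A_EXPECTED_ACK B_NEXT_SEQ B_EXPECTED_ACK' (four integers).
After event 0: A_seq=5193 A_ack=7000 B_seq=7000 B_ack=5193
After event 1: A_seq=5381 A_ack=7000 B_seq=7000 B_ack=5381
After event 2: A_seq=5381 A_ack=7000 B_seq=7079 B_ack=5381
After event 3: A_seq=5381 A_ack=7000 B_seq=7211 B_ack=5381

5381 7000 7211 5381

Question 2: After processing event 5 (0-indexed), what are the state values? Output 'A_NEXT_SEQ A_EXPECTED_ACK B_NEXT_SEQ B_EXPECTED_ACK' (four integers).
After event 0: A_seq=5193 A_ack=7000 B_seq=7000 B_ack=5193
After event 1: A_seq=5381 A_ack=7000 B_seq=7000 B_ack=5381
After event 2: A_seq=5381 A_ack=7000 B_seq=7079 B_ack=5381
After event 3: A_seq=5381 A_ack=7000 B_seq=7211 B_ack=5381
After event 4: A_seq=5381 A_ack=7211 B_seq=7211 B_ack=5381
After event 5: A_seq=5381 A_ack=7321 B_seq=7321 B_ack=5381

5381 7321 7321 5381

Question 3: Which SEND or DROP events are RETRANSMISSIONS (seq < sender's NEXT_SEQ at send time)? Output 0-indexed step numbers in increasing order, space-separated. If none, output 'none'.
Answer: 4

Derivation:
Step 0: SEND seq=5000 -> fresh
Step 1: SEND seq=5193 -> fresh
Step 2: DROP seq=7000 -> fresh
Step 3: SEND seq=7079 -> fresh
Step 4: SEND seq=7000 -> retransmit
Step 5: SEND seq=7211 -> fresh
Step 6: SEND seq=5381 -> fresh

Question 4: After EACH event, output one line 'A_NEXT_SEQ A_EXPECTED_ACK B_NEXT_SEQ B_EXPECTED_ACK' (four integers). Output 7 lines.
5193 7000 7000 5193
5381 7000 7000 5381
5381 7000 7079 5381
5381 7000 7211 5381
5381 7211 7211 5381
5381 7321 7321 5381
5463 7321 7321 5463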